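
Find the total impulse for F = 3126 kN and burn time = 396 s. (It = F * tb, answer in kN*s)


It = 3126 * 396 = 1237896 kN*s

1237896 kN*s


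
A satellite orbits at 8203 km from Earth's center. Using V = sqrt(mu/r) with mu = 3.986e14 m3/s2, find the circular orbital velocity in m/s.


V = sqrt(3.986e14 / 8203000) = 6971 m/s

6971 m/s


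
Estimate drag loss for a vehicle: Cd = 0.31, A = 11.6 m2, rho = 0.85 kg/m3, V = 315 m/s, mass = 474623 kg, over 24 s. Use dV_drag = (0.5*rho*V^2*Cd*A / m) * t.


D = 0.5 * 0.85 * 315^2 * 0.31 * 11.6 = 151645.57 N
a = 151645.57 / 474623 = 0.3195 m/s2
dV = 0.3195 * 24 = 7.7 m/s

7.7 m/s


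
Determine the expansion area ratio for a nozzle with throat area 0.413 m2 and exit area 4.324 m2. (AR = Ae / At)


AR = 4.324 / 0.413 = 10.5

10.5


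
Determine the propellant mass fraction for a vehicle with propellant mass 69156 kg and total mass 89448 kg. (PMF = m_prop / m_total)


PMF = 69156 / 89448 = 0.773

0.773


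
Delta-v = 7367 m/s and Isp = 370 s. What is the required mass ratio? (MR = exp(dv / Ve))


Ve = 370 * 9.81 = 3629.7 m/s
MR = exp(7367 / 3629.7) = 7.611

7.611


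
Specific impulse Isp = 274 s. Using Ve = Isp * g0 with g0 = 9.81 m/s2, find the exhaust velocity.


Ve = Isp * g0 = 274 * 9.81 = 2687.9 m/s

2687.9 m/s


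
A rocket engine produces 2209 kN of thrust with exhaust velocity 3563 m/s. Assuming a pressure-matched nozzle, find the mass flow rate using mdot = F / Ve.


mdot = F / Ve = 2209000 / 3563 = 620.0 kg/s

620.0 kg/s


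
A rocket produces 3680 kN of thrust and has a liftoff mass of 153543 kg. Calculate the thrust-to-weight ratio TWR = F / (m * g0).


TWR = 3680000 / (153543 * 9.81) = 2.44

2.44


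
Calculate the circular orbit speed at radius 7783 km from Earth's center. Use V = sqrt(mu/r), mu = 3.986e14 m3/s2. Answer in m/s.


V = sqrt(3.986e14 / 7783000) = 7156 m/s

7156 m/s


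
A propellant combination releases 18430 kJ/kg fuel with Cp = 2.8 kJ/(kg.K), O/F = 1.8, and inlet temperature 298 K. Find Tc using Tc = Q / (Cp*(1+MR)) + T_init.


Tc = 18430 / (2.8 * (1 + 1.8)) + 298 = 2649 K

2649 K


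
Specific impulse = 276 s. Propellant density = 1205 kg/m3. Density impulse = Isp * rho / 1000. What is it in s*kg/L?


rho*Isp = 276 * 1205 / 1000 = 333 s*kg/L

333 s*kg/L


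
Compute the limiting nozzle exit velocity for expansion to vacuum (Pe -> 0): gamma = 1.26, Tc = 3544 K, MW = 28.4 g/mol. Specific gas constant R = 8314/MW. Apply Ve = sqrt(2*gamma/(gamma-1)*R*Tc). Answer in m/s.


R = 8314 / 28.4 = 292.75 J/(kg.K)
Ve = sqrt(2 * 1.26 / (1.26 - 1) * 292.75 * 3544) = 3171 m/s

3171 m/s


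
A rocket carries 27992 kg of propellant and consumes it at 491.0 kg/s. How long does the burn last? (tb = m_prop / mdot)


tb = 27992 / 491.0 = 57.0 s

57.0 s


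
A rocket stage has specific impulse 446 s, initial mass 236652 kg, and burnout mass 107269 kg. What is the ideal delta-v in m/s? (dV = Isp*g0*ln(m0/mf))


Ve = 446 * 9.81 = 4375.26 m/s
dV = 4375.26 * ln(236652/107269) = 3462 m/s

3462 m/s


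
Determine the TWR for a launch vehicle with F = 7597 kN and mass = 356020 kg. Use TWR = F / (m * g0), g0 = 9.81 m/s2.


TWR = 7597000 / (356020 * 9.81) = 2.18

2.18


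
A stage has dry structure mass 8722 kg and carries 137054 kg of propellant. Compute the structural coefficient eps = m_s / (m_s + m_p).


eps = 8722 / (8722 + 137054) = 0.0598

0.0598


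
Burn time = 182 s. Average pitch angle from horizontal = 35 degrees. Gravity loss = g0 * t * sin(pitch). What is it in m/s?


GL = 9.81 * 182 * sin(35 deg) = 1024 m/s

1024 m/s


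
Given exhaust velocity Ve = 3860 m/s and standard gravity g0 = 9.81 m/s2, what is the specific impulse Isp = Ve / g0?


Isp = Ve / g0 = 3860 / 9.81 = 393.5 s

393.5 s


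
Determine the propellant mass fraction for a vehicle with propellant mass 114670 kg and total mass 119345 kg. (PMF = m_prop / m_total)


PMF = 114670 / 119345 = 0.961

0.961


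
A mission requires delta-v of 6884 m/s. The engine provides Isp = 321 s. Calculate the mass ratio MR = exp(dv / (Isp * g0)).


Ve = 321 * 9.81 = 3149.01 m/s
MR = exp(6884 / 3149.01) = 8.9

8.9


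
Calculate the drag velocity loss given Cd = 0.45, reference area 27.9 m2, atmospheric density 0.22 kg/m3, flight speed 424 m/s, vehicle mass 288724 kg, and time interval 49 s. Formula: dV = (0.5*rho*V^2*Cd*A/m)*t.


D = 0.5 * 0.22 * 424^2 * 0.45 * 27.9 = 248279.64 N
a = 248279.64 / 288724 = 0.8599 m/s2
dV = 0.8599 * 49 = 42.1 m/s

42.1 m/s


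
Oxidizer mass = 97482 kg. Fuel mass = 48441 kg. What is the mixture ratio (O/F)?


MR = 97482 / 48441 = 2.01

2.01


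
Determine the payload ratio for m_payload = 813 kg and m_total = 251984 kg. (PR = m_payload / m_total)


PR = 813 / 251984 = 0.0032

0.0032


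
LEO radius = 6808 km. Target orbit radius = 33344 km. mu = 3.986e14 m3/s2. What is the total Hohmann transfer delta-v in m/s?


V1 = sqrt(mu/r1) = 7651.72 m/s
dV1 = V1*(sqrt(2*r2/(r1+r2)) - 1) = 2209.47 m/s
V2 = sqrt(mu/r2) = 3457.48 m/s
dV2 = V2*(1 - sqrt(2*r1/(r1+r2))) = 1444.08 m/s
Total dV = 3654 m/s

3654 m/s


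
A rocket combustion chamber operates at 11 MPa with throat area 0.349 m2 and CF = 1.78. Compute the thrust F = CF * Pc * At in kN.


F = 1.78 * 11e6 * 0.349 = 6.8334e+06 N = 6833.4 kN

6833.4 kN


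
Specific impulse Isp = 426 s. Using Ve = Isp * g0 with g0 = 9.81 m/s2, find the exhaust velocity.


Ve = Isp * g0 = 426 * 9.81 = 4179.1 m/s

4179.1 m/s


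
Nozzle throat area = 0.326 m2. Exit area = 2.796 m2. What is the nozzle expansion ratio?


AR = 2.796 / 0.326 = 8.6

8.6


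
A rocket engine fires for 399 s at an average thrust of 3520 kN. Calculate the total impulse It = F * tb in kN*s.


It = 3520 * 399 = 1404480 kN*s

1404480 kN*s


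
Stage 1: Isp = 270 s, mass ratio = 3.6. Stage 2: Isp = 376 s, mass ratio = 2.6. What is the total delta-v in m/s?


dV1 = 270 * 9.81 * ln(3.6) = 3392.8 m/s
dV2 = 376 * 9.81 * ln(2.6) = 3524.5 m/s
Total dV = 3392.8 + 3524.5 = 6917.3 m/s ~ 6917 m/s

6917 m/s


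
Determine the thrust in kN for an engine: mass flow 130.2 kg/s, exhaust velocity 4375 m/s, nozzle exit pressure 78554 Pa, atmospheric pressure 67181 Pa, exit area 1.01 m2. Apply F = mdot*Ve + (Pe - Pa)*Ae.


F = 130.2 * 4375 + (78554 - 67181) * 1.01 = 581112.0 N = 581.1 kN

581.1 kN


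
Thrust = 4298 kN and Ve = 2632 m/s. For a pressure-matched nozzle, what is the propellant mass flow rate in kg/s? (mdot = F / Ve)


mdot = F / Ve = 4298000 / 2632 = 1633.0 kg/s

1633.0 kg/s


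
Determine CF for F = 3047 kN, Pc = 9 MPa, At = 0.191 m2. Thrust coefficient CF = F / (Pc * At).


CF = 3047000 / (9e6 * 0.191) = 1.77

1.77


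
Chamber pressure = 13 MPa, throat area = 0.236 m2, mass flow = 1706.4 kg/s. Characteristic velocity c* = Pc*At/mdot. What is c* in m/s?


c* = 13e6 * 0.236 / 1706.4 = 1798 m/s

1798 m/s


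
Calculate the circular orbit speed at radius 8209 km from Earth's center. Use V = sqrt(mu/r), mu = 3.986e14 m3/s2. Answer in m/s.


V = sqrt(3.986e14 / 8209000) = 6968 m/s

6968 m/s


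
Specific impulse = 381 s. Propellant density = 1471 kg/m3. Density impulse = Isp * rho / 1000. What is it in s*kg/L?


rho*Isp = 381 * 1471 / 1000 = 560 s*kg/L

560 s*kg/L


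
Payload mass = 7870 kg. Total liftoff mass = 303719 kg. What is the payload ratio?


PR = 7870 / 303719 = 0.0259

0.0259


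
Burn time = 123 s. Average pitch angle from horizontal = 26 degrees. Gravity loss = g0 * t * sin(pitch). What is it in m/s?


GL = 9.81 * 123 * sin(26 deg) = 529 m/s

529 m/s


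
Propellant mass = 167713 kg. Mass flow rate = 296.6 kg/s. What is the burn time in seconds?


tb = 167713 / 296.6 = 565.5 s

565.5 s


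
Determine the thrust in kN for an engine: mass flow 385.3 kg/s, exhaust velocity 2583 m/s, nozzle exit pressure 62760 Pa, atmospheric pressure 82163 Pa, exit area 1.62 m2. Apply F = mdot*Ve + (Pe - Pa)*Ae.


F = 385.3 * 2583 + (62760 - 82163) * 1.62 = 963797.0 N = 963.8 kN

963.8 kN


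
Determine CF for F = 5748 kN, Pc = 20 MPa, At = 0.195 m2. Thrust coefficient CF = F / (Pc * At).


CF = 5748000 / (20e6 * 0.195) = 1.47

1.47


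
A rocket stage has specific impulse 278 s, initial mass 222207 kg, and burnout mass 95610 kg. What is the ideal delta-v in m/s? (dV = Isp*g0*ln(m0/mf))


Ve = 278 * 9.81 = 2727.18 m/s
dV = 2727.18 * ln(222207/95610) = 2300 m/s

2300 m/s


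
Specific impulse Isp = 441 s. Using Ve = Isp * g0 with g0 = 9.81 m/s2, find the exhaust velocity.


Ve = Isp * g0 = 441 * 9.81 = 4326.2 m/s

4326.2 m/s


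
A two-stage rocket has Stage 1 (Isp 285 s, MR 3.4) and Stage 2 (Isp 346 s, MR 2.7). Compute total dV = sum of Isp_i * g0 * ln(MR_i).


dV1 = 285 * 9.81 * ln(3.4) = 3421.5 m/s
dV2 = 346 * 9.81 * ln(2.7) = 3371.4 m/s
Total dV = 3421.5 + 3371.4 = 6792.9 m/s ~ 6793 m/s

6793 m/s


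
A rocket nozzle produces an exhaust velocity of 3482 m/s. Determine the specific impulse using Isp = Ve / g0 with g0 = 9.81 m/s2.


Isp = Ve / g0 = 3482 / 9.81 = 354.9 s

354.9 s


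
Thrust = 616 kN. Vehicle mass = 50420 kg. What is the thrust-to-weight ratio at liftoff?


TWR = 616000 / (50420 * 9.81) = 1.25

1.25


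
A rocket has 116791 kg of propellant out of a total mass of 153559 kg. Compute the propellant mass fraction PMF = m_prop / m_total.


PMF = 116791 / 153559 = 0.761

0.761


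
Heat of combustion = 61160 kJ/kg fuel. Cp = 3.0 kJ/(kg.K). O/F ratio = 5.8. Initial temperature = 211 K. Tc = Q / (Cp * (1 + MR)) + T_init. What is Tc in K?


Tc = 61160 / (3.0 * (1 + 5.8)) + 211 = 3209 K

3209 K


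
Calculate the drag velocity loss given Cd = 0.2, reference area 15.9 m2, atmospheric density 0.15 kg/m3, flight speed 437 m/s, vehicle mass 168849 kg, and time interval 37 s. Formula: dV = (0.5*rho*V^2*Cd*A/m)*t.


D = 0.5 * 0.15 * 437^2 * 0.2 * 15.9 = 45546.11 N
a = 45546.11 / 168849 = 0.2697 m/s2
dV = 0.2697 * 37 = 10.0 m/s

10.0 m/s


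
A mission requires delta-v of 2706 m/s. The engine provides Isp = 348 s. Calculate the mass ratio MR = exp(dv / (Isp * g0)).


Ve = 348 * 9.81 = 3413.88 m/s
MR = exp(2706 / 3413.88) = 2.209

2.209


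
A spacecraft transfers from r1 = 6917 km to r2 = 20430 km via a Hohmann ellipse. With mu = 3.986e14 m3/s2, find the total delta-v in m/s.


V1 = sqrt(mu/r1) = 7591.19 m/s
dV1 = V1*(sqrt(2*r2/(r1+r2)) - 1) = 1687.87 m/s
V2 = sqrt(mu/r2) = 4417.07 m/s
dV2 = V2*(1 - sqrt(2*r1/(r1+r2))) = 1275.45 m/s
Total dV = 2963 m/s

2963 m/s


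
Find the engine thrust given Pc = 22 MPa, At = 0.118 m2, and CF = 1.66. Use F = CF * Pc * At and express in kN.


F = 1.66 * 22e6 * 0.118 = 4.3094e+06 N = 4309.4 kN

4309.4 kN


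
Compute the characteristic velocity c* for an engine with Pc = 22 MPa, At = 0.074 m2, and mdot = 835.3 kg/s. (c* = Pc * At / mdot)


c* = 22e6 * 0.074 / 835.3 = 1949 m/s

1949 m/s


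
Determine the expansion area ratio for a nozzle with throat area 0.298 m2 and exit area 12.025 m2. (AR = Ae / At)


AR = 12.025 / 0.298 = 40.4

40.4


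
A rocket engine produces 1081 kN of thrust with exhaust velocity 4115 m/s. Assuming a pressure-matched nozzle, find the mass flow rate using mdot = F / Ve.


mdot = F / Ve = 1081000 / 4115 = 262.7 kg/s

262.7 kg/s


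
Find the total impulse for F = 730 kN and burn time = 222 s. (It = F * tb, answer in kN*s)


It = 730 * 222 = 162060 kN*s

162060 kN*s


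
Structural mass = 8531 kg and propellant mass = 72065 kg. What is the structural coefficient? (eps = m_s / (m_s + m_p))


eps = 8531 / (8531 + 72065) = 0.1058

0.1058


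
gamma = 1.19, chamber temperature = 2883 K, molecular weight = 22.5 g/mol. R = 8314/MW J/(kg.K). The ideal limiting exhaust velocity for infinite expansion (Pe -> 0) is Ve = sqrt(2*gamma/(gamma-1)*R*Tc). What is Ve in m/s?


R = 8314 / 22.5 = 369.51 J/(kg.K)
Ve = sqrt(2 * 1.19 / (1.19 - 1) * 369.51 * 2883) = 3653 m/s

3653 m/s


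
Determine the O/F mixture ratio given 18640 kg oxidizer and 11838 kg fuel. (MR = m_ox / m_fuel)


MR = 18640 / 11838 = 1.57

1.57


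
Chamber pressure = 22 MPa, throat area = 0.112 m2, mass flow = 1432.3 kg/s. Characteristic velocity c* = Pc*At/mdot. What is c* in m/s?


c* = 22e6 * 0.112 / 1432.3 = 1720 m/s

1720 m/s


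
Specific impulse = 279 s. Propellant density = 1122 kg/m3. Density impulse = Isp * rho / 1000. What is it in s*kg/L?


rho*Isp = 279 * 1122 / 1000 = 313 s*kg/L

313 s*kg/L


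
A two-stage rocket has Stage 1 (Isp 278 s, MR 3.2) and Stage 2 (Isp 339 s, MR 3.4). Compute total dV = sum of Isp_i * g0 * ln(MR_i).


dV1 = 278 * 9.81 * ln(3.2) = 3172.1 m/s
dV2 = 339 * 9.81 * ln(3.4) = 4069.8 m/s
Total dV = 3172.1 + 4069.8 = 7241.9 m/s ~ 7242 m/s

7242 m/s


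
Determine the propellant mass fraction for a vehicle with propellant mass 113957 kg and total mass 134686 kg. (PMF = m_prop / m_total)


PMF = 113957 / 134686 = 0.846

0.846


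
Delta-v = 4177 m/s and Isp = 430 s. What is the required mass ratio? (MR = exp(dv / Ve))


Ve = 430 * 9.81 = 4218.3 m/s
MR = exp(4177 / 4218.3) = 2.692

2.692


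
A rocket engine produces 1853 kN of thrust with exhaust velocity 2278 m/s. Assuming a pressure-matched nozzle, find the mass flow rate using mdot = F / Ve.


mdot = F / Ve = 1853000 / 2278 = 813.4 kg/s

813.4 kg/s


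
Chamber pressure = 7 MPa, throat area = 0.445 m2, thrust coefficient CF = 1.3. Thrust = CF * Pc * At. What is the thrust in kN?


F = 1.3 * 7e6 * 0.445 = 4.0495e+06 N = 4049.5 kN

4049.5 kN


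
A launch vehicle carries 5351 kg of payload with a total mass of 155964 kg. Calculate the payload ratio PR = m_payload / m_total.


PR = 5351 / 155964 = 0.0343

0.0343


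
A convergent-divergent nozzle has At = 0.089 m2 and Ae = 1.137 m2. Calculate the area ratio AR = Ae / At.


AR = 1.137 / 0.089 = 12.8

12.8


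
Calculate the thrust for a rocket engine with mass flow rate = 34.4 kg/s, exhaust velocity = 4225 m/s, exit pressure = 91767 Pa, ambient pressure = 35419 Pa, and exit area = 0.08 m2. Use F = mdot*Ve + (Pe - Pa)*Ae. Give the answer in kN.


F = 34.4 * 4225 + (91767 - 35419) * 0.08 = 149848.0 N = 149.8 kN

149.8 kN


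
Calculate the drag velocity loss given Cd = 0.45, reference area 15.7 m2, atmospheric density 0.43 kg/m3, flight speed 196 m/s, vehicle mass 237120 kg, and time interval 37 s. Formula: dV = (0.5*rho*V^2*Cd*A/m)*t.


D = 0.5 * 0.43 * 196^2 * 0.45 * 15.7 = 58352.94 N
a = 58352.94 / 237120 = 0.2461 m/s2
dV = 0.2461 * 37 = 9.1 m/s

9.1 m/s


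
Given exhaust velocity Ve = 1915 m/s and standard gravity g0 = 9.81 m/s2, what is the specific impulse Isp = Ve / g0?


Isp = Ve / g0 = 1915 / 9.81 = 195.2 s

195.2 s


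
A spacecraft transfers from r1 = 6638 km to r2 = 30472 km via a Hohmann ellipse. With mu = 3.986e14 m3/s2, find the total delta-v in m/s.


V1 = sqrt(mu/r1) = 7749.08 m/s
dV1 = V1*(sqrt(2*r2/(r1+r2)) - 1) = 2181.4 m/s
V2 = sqrt(mu/r2) = 3616.75 m/s
dV2 = V2*(1 - sqrt(2*r1/(r1+r2))) = 1453.5 m/s
Total dV = 3635 m/s

3635 m/s


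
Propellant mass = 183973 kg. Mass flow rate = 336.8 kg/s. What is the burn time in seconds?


tb = 183973 / 336.8 = 546.2 s

546.2 s


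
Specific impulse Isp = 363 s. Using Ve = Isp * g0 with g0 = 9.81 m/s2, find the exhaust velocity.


Ve = Isp * g0 = 363 * 9.81 = 3561.0 m/s

3561.0 m/s


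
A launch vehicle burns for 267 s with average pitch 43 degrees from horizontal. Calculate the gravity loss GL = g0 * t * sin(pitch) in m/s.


GL = 9.81 * 267 * sin(43 deg) = 1786 m/s

1786 m/s


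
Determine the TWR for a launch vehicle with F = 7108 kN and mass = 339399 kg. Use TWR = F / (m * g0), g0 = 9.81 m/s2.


TWR = 7108000 / (339399 * 9.81) = 2.13

2.13


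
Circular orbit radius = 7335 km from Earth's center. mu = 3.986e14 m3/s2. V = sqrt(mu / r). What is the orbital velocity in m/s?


V = sqrt(3.986e14 / 7335000) = 7372 m/s

7372 m/s


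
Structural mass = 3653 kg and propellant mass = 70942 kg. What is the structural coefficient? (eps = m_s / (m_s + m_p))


eps = 3653 / (3653 + 70942) = 0.049

0.049


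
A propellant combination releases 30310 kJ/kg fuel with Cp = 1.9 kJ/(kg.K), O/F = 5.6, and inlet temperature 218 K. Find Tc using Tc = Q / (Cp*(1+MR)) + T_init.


Tc = 30310 / (1.9 * (1 + 5.6)) + 218 = 2635 K

2635 K


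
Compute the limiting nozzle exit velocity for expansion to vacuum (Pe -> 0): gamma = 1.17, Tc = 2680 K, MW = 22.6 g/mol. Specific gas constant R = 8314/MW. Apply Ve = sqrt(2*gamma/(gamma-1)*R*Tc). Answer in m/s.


R = 8314 / 22.6 = 367.88 J/(kg.K)
Ve = sqrt(2 * 1.17 / (1.17 - 1) * 367.88 * 2680) = 3684 m/s

3684 m/s


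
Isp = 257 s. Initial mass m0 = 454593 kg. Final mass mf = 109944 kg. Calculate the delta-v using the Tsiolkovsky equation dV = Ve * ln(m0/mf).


Ve = 257 * 9.81 = 2521.17 m/s
dV = 2521.17 * ln(454593/109944) = 3579 m/s

3579 m/s


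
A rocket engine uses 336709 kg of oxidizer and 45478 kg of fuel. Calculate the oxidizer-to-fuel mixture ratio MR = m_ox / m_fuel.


MR = 336709 / 45478 = 7.4

7.4


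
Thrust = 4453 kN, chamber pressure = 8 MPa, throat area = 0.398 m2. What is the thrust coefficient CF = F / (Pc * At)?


CF = 4453000 / (8e6 * 0.398) = 1.4

1.4


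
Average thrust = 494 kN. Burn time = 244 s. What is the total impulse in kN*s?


It = 494 * 244 = 120536 kN*s

120536 kN*s


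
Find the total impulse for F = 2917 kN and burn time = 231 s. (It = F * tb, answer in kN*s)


It = 2917 * 231 = 673827 kN*s

673827 kN*s


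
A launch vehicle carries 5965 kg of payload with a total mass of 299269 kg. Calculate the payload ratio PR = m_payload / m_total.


PR = 5965 / 299269 = 0.0199

0.0199


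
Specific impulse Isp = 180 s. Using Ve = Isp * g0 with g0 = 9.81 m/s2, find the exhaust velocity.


Ve = Isp * g0 = 180 * 9.81 = 1765.8 m/s

1765.8 m/s


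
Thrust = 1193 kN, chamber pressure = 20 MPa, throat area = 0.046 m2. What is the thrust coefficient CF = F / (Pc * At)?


CF = 1193000 / (20e6 * 0.046) = 1.3

1.3


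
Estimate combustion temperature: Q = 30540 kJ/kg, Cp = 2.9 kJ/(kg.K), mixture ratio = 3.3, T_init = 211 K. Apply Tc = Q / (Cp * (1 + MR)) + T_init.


Tc = 30540 / (2.9 * (1 + 3.3)) + 211 = 2660 K

2660 K


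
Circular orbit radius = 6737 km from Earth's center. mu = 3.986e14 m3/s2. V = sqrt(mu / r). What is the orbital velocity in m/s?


V = sqrt(3.986e14 / 6737000) = 7692 m/s

7692 m/s


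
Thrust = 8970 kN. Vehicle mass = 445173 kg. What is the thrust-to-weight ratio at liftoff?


TWR = 8970000 / (445173 * 9.81) = 2.05

2.05


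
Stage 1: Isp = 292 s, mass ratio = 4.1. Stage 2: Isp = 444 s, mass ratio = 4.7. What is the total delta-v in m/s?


dV1 = 292 * 9.81 * ln(4.1) = 4041.8 m/s
dV2 = 444 * 9.81 * ln(4.7) = 6740.6 m/s
Total dV = 4041.8 + 6740.6 = 10782.4 m/s ~ 10782 m/s

10782 m/s


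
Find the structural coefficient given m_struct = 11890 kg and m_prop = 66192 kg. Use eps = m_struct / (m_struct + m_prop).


eps = 11890 / (11890 + 66192) = 0.1523

0.1523


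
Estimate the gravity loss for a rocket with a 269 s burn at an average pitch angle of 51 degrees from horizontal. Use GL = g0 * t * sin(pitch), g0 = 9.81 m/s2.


GL = 9.81 * 269 * sin(51 deg) = 2051 m/s

2051 m/s


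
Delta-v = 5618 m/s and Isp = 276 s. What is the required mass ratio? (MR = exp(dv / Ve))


Ve = 276 * 9.81 = 2707.56 m/s
MR = exp(5618 / 2707.56) = 7.964

7.964


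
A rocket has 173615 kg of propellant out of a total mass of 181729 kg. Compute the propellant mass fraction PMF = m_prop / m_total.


PMF = 173615 / 181729 = 0.955

0.955


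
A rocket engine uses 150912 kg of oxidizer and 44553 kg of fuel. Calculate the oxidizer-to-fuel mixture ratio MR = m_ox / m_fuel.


MR = 150912 / 44553 = 3.39

3.39


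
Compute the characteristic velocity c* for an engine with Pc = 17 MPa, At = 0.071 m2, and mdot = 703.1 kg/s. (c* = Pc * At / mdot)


c* = 17e6 * 0.071 / 703.1 = 1717 m/s

1717 m/s


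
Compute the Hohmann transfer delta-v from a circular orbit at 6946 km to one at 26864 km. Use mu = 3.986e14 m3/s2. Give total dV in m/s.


V1 = sqrt(mu/r1) = 7575.32 m/s
dV1 = V1*(sqrt(2*r2/(r1+r2)) - 1) = 1974.14 m/s
V2 = sqrt(mu/r2) = 3851.97 m/s
dV2 = V2*(1 - sqrt(2*r1/(r1+r2))) = 1382.85 m/s
Total dV = 3357 m/s

3357 m/s


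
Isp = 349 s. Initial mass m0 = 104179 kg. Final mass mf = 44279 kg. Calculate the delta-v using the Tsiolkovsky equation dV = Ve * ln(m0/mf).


Ve = 349 * 9.81 = 3423.69 m/s
dV = 3423.69 * ln(104179/44279) = 2929 m/s

2929 m/s


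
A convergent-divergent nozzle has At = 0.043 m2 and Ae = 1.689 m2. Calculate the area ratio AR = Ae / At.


AR = 1.689 / 0.043 = 39.3

39.3


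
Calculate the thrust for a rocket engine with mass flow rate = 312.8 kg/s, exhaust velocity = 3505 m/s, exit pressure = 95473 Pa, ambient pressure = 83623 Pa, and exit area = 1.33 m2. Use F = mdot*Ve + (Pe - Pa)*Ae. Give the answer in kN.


F = 312.8 * 3505 + (95473 - 83623) * 1.33 = 1.1121e+06 N = 1112.1 kN

1112.1 kN


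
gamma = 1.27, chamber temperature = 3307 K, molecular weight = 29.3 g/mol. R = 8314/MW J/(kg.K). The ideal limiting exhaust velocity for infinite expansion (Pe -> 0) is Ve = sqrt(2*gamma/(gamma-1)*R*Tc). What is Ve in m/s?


R = 8314 / 29.3 = 283.75 J/(kg.K)
Ve = sqrt(2 * 1.27 / (1.27 - 1) * 283.75 * 3307) = 2971 m/s

2971 m/s


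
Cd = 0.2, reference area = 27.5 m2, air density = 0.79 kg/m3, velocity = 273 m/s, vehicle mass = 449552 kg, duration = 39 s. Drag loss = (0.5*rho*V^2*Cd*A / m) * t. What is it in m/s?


D = 0.5 * 0.79 * 273^2 * 0.2 * 27.5 = 161914.25 N
a = 161914.25 / 449552 = 0.3602 m/s2
dV = 0.3602 * 39 = 14.0 m/s

14.0 m/s


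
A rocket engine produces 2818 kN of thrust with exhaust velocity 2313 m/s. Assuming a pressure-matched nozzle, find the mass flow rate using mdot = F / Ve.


mdot = F / Ve = 2818000 / 2313 = 1218.3 kg/s

1218.3 kg/s


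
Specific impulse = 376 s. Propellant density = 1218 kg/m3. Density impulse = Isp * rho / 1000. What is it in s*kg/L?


rho*Isp = 376 * 1218 / 1000 = 458 s*kg/L

458 s*kg/L


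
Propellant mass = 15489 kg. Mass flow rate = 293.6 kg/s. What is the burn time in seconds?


tb = 15489 / 293.6 = 52.8 s

52.8 s


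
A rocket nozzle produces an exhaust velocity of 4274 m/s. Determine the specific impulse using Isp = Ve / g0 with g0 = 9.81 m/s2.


Isp = Ve / g0 = 4274 / 9.81 = 435.7 s

435.7 s


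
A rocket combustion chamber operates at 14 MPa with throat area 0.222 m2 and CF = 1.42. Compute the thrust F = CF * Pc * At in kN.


F = 1.42 * 14e6 * 0.222 = 4.4134e+06 N = 4413.4 kN

4413.4 kN


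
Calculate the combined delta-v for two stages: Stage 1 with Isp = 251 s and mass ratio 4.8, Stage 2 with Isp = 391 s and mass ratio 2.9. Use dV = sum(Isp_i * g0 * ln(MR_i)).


dV1 = 251 * 9.81 * ln(4.8) = 3862.4 m/s
dV2 = 391 * 9.81 * ln(2.9) = 4083.9 m/s
Total dV = 3862.4 + 4083.9 = 7946.3 m/s ~ 7946 m/s

7946 m/s


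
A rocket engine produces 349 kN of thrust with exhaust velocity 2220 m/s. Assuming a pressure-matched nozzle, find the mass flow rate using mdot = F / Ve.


mdot = F / Ve = 349000 / 2220 = 157.2 kg/s

157.2 kg/s


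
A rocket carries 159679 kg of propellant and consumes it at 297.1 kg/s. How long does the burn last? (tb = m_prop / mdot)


tb = 159679 / 297.1 = 537.5 s

537.5 s


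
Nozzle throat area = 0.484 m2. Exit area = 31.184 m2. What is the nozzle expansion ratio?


AR = 31.184 / 0.484 = 64.4

64.4


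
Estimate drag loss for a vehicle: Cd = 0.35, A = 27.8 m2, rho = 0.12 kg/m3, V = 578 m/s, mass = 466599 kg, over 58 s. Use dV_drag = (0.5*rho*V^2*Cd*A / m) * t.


D = 0.5 * 0.12 * 578^2 * 0.35 * 27.8 = 195038.24 N
a = 195038.24 / 466599 = 0.418 m/s2
dV = 0.418 * 58 = 24.2 m/s

24.2 m/s


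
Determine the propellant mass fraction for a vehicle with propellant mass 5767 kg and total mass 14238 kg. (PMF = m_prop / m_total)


PMF = 5767 / 14238 = 0.405

0.405


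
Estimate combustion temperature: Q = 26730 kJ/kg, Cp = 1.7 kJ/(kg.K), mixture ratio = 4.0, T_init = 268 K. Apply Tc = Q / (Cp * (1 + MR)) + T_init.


Tc = 26730 / (1.7 * (1 + 4.0)) + 268 = 3413 K

3413 K


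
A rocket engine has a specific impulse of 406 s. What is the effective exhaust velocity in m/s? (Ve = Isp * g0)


Ve = Isp * g0 = 406 * 9.81 = 3982.9 m/s

3982.9 m/s


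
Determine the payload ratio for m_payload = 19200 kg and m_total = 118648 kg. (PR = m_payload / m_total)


PR = 19200 / 118648 = 0.1618

0.1618


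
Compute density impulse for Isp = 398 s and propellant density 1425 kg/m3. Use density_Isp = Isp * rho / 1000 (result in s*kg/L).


rho*Isp = 398 * 1425 / 1000 = 567 s*kg/L

567 s*kg/L


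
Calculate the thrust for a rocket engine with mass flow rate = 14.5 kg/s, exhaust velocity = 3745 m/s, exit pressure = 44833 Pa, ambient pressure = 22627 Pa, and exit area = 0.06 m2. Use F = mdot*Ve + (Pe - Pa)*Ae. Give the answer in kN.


F = 14.5 * 3745 + (44833 - 22627) * 0.06 = 55635.0 N = 55.6 kN

55.6 kN


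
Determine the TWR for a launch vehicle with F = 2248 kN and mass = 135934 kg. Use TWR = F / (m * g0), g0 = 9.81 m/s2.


TWR = 2248000 / (135934 * 9.81) = 1.69

1.69


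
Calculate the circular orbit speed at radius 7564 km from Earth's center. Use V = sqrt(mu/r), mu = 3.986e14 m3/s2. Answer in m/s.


V = sqrt(3.986e14 / 7564000) = 7259 m/s

7259 m/s


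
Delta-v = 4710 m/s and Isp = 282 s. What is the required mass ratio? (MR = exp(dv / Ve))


Ve = 282 * 9.81 = 2766.42 m/s
MR = exp(4710 / 2766.42) = 5.488

5.488


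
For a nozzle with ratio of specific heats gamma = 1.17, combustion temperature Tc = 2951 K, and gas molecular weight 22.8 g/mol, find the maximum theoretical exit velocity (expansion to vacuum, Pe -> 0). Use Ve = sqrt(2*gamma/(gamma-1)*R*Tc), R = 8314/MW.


R = 8314 / 22.8 = 364.65 J/(kg.K)
Ve = sqrt(2 * 1.17 / (1.17 - 1) * 364.65 * 2951) = 3849 m/s

3849 m/s


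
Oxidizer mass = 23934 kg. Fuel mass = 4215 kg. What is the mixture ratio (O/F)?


MR = 23934 / 4215 = 5.68

5.68


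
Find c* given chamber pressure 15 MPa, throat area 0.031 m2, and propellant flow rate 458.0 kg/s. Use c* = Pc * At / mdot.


c* = 15e6 * 0.031 / 458.0 = 1015 m/s

1015 m/s


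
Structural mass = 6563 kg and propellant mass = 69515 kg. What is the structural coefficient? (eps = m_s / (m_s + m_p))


eps = 6563 / (6563 + 69515) = 0.0863

0.0863


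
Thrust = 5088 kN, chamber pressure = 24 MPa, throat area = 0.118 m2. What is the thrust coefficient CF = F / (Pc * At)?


CF = 5088000 / (24e6 * 0.118) = 1.8

1.8


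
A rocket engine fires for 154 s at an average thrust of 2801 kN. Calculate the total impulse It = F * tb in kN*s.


It = 2801 * 154 = 431354 kN*s

431354 kN*s


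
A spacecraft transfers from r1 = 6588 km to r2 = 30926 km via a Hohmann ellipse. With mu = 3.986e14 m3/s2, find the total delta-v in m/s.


V1 = sqrt(mu/r1) = 7778.43 m/s
dV1 = V1*(sqrt(2*r2/(r1+r2)) - 1) = 2209.42 m/s
V2 = sqrt(mu/r2) = 3590.1 m/s
dV2 = V2*(1 - sqrt(2*r1/(r1+r2))) = 1462.44 m/s
Total dV = 3672 m/s

3672 m/s


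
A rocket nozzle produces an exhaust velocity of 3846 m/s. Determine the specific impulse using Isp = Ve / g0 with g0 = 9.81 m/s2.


Isp = Ve / g0 = 3846 / 9.81 = 392.0 s

392.0 s


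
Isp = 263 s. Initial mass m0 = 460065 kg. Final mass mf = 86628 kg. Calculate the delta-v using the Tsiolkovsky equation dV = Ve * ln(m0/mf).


Ve = 263 * 9.81 = 2580.03 m/s
dV = 2580.03 * ln(460065/86628) = 4308 m/s

4308 m/s


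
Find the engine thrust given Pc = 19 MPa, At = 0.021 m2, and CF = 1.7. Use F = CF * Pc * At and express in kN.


F = 1.7 * 19e6 * 0.021 = 678300.0 N = 678.3 kN

678.3 kN


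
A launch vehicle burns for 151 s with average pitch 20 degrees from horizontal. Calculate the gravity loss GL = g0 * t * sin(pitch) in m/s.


GL = 9.81 * 151 * sin(20 deg) = 507 m/s

507 m/s


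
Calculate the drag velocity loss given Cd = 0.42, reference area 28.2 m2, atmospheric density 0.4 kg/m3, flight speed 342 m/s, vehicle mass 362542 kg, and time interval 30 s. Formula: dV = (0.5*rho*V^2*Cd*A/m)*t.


D = 0.5 * 0.4 * 342^2 * 0.42 * 28.2 = 277064.32 N
a = 277064.32 / 362542 = 0.7642 m/s2
dV = 0.7642 * 30 = 22.9 m/s

22.9 m/s


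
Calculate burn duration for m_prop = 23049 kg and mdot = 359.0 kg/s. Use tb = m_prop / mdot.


tb = 23049 / 359.0 = 64.2 s

64.2 s


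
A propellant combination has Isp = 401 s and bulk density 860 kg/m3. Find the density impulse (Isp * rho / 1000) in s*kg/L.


rho*Isp = 401 * 860 / 1000 = 345 s*kg/L

345 s*kg/L


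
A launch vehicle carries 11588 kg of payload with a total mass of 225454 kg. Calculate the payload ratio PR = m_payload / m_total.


PR = 11588 / 225454 = 0.0514

0.0514


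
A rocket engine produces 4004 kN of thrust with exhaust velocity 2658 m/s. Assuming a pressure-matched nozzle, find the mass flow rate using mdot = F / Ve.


mdot = F / Ve = 4004000 / 2658 = 1506.4 kg/s

1506.4 kg/s


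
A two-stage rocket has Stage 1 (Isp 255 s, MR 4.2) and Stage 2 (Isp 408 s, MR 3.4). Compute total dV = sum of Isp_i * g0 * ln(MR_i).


dV1 = 255 * 9.81 * ln(4.2) = 3589.9 m/s
dV2 = 408 * 9.81 * ln(3.4) = 4898.1 m/s
Total dV = 3589.9 + 4898.1 = 8488.0 m/s ~ 8488 m/s

8488 m/s


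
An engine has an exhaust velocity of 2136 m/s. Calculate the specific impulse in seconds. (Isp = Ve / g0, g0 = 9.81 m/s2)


Isp = Ve / g0 = 2136 / 9.81 = 217.7 s

217.7 s


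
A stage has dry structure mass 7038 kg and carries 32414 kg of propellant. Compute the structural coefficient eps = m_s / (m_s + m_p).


eps = 7038 / (7038 + 32414) = 0.1784

0.1784


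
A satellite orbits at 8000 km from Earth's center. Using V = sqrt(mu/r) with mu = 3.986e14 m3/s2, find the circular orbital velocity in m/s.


V = sqrt(3.986e14 / 8000000) = 7059 m/s

7059 m/s


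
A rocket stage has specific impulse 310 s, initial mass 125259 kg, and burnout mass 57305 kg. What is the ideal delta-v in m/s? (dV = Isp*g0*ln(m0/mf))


Ve = 310 * 9.81 = 3041.1 m/s
dV = 3041.1 * ln(125259/57305) = 2378 m/s

2378 m/s


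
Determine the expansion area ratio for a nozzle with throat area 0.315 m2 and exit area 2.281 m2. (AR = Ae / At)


AR = 2.281 / 0.315 = 7.2

7.2


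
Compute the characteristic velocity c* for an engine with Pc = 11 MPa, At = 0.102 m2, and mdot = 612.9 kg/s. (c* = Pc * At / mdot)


c* = 11e6 * 0.102 / 612.9 = 1831 m/s

1831 m/s


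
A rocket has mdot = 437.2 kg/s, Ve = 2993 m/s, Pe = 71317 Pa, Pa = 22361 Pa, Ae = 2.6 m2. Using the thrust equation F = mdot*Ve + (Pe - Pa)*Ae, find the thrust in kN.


F = 437.2 * 2993 + (71317 - 22361) * 2.6 = 1.4358e+06 N = 1435.8 kN

1435.8 kN


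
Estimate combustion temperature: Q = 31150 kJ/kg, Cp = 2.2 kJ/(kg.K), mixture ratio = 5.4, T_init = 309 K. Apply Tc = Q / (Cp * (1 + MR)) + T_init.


Tc = 31150 / (2.2 * (1 + 5.4)) + 309 = 2521 K

2521 K


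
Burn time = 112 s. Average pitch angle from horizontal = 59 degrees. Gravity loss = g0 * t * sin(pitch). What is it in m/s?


GL = 9.81 * 112 * sin(59 deg) = 942 m/s

942 m/s


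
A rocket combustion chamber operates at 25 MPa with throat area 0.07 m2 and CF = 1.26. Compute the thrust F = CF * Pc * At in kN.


F = 1.26 * 25e6 * 0.07 = 2.2050e+06 N = 2205.0 kN

2205.0 kN


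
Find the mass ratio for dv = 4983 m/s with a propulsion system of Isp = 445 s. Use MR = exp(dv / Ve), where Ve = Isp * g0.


Ve = 445 * 9.81 = 4365.45 m/s
MR = exp(4983 / 4365.45) = 3.131

3.131


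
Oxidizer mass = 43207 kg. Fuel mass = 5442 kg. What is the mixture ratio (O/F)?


MR = 43207 / 5442 = 7.94

7.94


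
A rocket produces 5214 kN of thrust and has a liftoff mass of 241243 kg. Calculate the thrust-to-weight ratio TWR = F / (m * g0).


TWR = 5214000 / (241243 * 9.81) = 2.2

2.2


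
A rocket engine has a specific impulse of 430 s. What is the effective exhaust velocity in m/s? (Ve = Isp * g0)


Ve = Isp * g0 = 430 * 9.81 = 4218.3 m/s

4218.3 m/s


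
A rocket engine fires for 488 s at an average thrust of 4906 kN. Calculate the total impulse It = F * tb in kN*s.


It = 4906 * 488 = 2394128 kN*s

2394128 kN*s


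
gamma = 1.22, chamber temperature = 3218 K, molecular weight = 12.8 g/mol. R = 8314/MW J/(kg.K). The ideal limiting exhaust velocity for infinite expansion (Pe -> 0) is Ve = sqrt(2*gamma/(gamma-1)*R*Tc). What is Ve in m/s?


R = 8314 / 12.8 = 649.53 J/(kg.K)
Ve = sqrt(2 * 1.22 / (1.22 - 1) * 649.53 * 3218) = 4815 m/s

4815 m/s


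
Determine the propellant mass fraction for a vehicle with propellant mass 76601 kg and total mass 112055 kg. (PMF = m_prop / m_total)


PMF = 76601 / 112055 = 0.684

0.684


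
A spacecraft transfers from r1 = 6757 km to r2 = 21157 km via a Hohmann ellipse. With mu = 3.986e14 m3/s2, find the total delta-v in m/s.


V1 = sqrt(mu/r1) = 7680.54 m/s
dV1 = V1*(sqrt(2*r2/(r1+r2)) - 1) = 1775.79 m/s
V2 = sqrt(mu/r2) = 4340.52 m/s
dV2 = V2*(1 - sqrt(2*r1/(r1+r2))) = 1320.41 m/s
Total dV = 3096 m/s

3096 m/s


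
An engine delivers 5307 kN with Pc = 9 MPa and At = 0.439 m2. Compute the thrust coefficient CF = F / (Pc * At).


CF = 5307000 / (9e6 * 0.439) = 1.34

1.34


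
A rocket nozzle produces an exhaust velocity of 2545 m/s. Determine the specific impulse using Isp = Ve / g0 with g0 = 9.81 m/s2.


Isp = Ve / g0 = 2545 / 9.81 = 259.4 s

259.4 s


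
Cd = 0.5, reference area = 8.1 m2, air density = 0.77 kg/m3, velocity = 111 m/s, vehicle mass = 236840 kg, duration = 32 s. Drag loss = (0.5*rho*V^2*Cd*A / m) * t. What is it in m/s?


D = 0.5 * 0.77 * 111^2 * 0.5 * 8.1 = 19211.52 N
a = 19211.52 / 236840 = 0.0811 m/s2
dV = 0.0811 * 32 = 2.6 m/s

2.6 m/s


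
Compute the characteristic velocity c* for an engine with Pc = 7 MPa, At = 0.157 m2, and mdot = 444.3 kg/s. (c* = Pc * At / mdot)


c* = 7e6 * 0.157 / 444.3 = 2474 m/s

2474 m/s


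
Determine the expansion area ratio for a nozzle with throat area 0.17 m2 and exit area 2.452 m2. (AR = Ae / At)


AR = 2.452 / 0.17 = 14.4

14.4


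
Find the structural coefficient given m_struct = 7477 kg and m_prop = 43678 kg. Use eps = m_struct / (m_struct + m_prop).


eps = 7477 / (7477 + 43678) = 0.1462

0.1462


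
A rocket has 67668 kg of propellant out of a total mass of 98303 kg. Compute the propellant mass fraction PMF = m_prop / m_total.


PMF = 67668 / 98303 = 0.688

0.688


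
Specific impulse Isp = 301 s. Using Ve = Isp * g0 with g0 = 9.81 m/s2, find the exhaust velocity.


Ve = Isp * g0 = 301 * 9.81 = 2952.8 m/s

2952.8 m/s


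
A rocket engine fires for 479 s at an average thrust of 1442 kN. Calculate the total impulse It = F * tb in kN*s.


It = 1442 * 479 = 690718 kN*s

690718 kN*s


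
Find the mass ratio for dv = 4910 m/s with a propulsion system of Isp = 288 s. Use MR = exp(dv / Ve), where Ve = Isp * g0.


Ve = 288 * 9.81 = 2825.28 m/s
MR = exp(4910 / 2825.28) = 5.685

5.685


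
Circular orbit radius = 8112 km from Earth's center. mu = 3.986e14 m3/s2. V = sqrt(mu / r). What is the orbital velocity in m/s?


V = sqrt(3.986e14 / 8112000) = 7010 m/s

7010 m/s


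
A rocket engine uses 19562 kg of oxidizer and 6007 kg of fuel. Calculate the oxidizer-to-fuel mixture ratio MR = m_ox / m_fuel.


MR = 19562 / 6007 = 3.26

3.26


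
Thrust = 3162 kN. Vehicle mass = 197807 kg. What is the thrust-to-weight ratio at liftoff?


TWR = 3162000 / (197807 * 9.81) = 1.63

1.63


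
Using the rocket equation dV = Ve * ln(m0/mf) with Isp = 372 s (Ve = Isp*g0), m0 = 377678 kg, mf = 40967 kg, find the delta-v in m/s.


Ve = 372 * 9.81 = 3649.32 m/s
dV = 3649.32 * ln(377678/40967) = 8106 m/s

8106 m/s


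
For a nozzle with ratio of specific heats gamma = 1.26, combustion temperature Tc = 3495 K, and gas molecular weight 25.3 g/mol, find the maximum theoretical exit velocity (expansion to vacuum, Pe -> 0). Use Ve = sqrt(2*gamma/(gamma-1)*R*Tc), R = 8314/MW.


R = 8314 / 25.3 = 328.62 J/(kg.K)
Ve = sqrt(2 * 1.26 / (1.26 - 1) * 328.62 * 3495) = 3336 m/s

3336 m/s


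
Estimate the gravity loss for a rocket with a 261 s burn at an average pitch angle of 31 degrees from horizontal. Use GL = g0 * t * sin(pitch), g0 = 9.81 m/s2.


GL = 9.81 * 261 * sin(31 deg) = 1319 m/s

1319 m/s


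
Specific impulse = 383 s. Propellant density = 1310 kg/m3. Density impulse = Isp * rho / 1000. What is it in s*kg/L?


rho*Isp = 383 * 1310 / 1000 = 502 s*kg/L

502 s*kg/L


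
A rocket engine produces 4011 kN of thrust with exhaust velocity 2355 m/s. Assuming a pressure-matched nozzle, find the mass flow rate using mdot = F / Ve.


mdot = F / Ve = 4011000 / 2355 = 1703.2 kg/s

1703.2 kg/s


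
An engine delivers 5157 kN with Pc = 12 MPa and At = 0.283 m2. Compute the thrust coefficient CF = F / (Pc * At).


CF = 5157000 / (12e6 * 0.283) = 1.52

1.52


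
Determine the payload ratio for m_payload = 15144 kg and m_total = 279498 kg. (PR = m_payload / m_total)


PR = 15144 / 279498 = 0.0542

0.0542


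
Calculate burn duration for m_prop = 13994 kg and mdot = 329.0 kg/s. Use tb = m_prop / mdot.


tb = 13994 / 329.0 = 42.5 s

42.5 s


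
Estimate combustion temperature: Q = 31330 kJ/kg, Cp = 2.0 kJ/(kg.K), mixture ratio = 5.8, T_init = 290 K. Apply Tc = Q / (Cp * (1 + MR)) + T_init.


Tc = 31330 / (2.0 * (1 + 5.8)) + 290 = 2594 K

2594 K


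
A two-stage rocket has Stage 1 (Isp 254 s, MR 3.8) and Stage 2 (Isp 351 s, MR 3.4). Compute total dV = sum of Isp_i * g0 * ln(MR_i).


dV1 = 254 * 9.81 * ln(3.8) = 3326.5 m/s
dV2 = 351 * 9.81 * ln(3.4) = 4213.8 m/s
Total dV = 3326.5 + 4213.8 = 7540.3 m/s ~ 7540 m/s

7540 m/s


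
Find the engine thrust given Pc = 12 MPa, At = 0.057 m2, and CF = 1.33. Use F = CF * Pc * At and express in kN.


F = 1.33 * 12e6 * 0.057 = 909720.0 N = 909.7 kN

909.7 kN


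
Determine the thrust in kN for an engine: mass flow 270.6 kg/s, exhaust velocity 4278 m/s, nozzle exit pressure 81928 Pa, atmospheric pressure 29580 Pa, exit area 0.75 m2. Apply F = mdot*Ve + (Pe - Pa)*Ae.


F = 270.6 * 4278 + (81928 - 29580) * 0.75 = 1.1969e+06 N = 1196.9 kN

1196.9 kN


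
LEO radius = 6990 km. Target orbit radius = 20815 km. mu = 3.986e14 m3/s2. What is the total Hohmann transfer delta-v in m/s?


V1 = sqrt(mu/r1) = 7551.44 m/s
dV1 = V1*(sqrt(2*r2/(r1+r2)) - 1) = 1688.55 m/s
V2 = sqrt(mu/r2) = 4376.03 m/s
dV2 = V2*(1 - sqrt(2*r1/(r1+r2))) = 1273.1 m/s
Total dV = 2962 m/s

2962 m/s


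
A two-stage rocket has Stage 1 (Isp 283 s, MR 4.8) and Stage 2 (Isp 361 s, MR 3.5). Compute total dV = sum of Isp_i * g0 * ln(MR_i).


dV1 = 283 * 9.81 * ln(4.8) = 4354.8 m/s
dV2 = 361 * 9.81 * ln(3.5) = 4436.5 m/s
Total dV = 4354.8 + 4436.5 = 8791.3 m/s ~ 8791 m/s

8791 m/s


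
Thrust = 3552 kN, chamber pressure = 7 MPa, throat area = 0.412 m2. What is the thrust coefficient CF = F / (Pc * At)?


CF = 3552000 / (7e6 * 0.412) = 1.23

1.23


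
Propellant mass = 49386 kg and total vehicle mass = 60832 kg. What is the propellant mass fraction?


PMF = 49386 / 60832 = 0.812

0.812


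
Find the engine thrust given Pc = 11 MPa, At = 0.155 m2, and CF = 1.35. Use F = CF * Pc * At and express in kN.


F = 1.35 * 11e6 * 0.155 = 2.3018e+06 N = 2301.8 kN

2301.8 kN


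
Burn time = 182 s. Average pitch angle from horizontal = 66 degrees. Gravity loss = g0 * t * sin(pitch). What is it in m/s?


GL = 9.81 * 182 * sin(66 deg) = 1631 m/s

1631 m/s


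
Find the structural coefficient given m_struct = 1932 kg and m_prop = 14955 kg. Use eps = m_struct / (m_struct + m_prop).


eps = 1932 / (1932 + 14955) = 0.1144

0.1144
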